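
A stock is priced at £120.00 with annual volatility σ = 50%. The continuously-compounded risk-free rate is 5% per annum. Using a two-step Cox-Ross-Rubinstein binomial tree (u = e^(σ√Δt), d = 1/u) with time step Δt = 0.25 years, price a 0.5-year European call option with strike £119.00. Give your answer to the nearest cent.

£16.95

CRR parameters: u = e^(σ√Δt) = e^(0.5·√0.25) = 1.2840, d = 1/u = 0.7788
Per-period rate: rΔt = 0.05·0.25 = 0.0125, so R = e^0.0125 = 1.0126
Risk-neutral probability p = (e^0.0125 − 0.7788)/(1.2840 − 0.7788) = 0.2338/0.5052 = 0.4627
Terminal stock prices: S_uu = 197.8, S_ud = 120, S_dd = 72.78
Terminal payoffs (S − K): max(78.85, 0) = 78.85, max(1, 0) = 1, max(-46.22, 0) = 0
Node u (S = 154.1): V_u = e^(−0.0125)·[0.4627·78.8466 + 0.5373·1.0000] = 36.5613
Node d (S = 93.46): V_d = e^(−0.0125)·[0.4627·1.0000 + 0.5373·0.0000] = 0.4570
Node 0 (S = 120): V_0 = e^(−0.0125)·[0.4627·36.5613 + 0.5373·0.4570] = 16.9500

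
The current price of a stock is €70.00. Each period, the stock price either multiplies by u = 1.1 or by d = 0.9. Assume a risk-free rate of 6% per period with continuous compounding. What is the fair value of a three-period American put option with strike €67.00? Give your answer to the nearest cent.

€0.83

Risk-neutral probability p = (e^0.06 − 0.9)/(1.1 − 0.9) = 0.1618/0.2000 = 0.8092
Terminal stock prices: S_uuu = 93.17, S_uud = 76.23, S_udd = 62.37, S_ddd = 51.03
Terminal payoffs (K − S): max(-26.17, 0) = 0, max(-9.23, 0) = 0, max(4.63, 0) = 4.63, max(15.97, 0) = 15.97
Node uu (S = 84.7): continuation = e^(−0.06)·[0.8092·0.0000 + 0.1908·0.0000] = 0.0000; exercise value = 0.0000 ≤ continuation, so V_uu = 0.0000
Node ud (S = 69.3): continuation = e^(−0.06)·[0.8092·0.0000 + 0.1908·4.6300] = 0.8320; exercise value = 0.0000 ≤ continuation, so V_ud = 0.8320
Node dd (S = 56.7): continuation = e^(−0.06)·[0.8092·4.6300 + 0.1908·15.9700] = 6.3982; exercise value = 10.3000 > continuation, so V_dd = 10.3000 (exercise)
Node u (S = 77): continuation = e^(−0.06)·[0.8092·0.0000 + 0.1908·0.8320] = 0.1495; exercise value = 0.0000 ≤ continuation, so V_u = 0.1495
Node d (S = 63): continuation = e^(−0.06)·[0.8092·0.8320 + 0.1908·10.3000] = 2.4850; exercise value = 4.0000 > continuation, so V_d = 4.0000 (exercise)
Node 0 (S = 70): continuation = e^(−0.06)·[0.8092·0.1495 + 0.1908·4.0000] = 0.8328; exercise value = 0.0000 ≤ continuation, so V_0 = 0.8328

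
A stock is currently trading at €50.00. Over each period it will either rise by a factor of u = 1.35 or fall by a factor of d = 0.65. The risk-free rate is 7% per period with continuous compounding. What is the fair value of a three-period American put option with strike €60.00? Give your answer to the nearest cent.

Risk-neutral probability p = (e^0.07 − 0.65)/(1.35 − 0.65) = 0.4225/0.7000 = 0.6036
Terminal stock prices: S_uuu = 123, S_uud = 59.23, S_udd = 28.52, S_ddd = 13.73
Terminal payoffs (K − S): max(-63.02, 0) = 0, max(0.7687, 0) = 0.7687, max(31.48, 0) = 31.48, max(46.27, 0) = 46.27
Node uu (S = 91.13): continuation = e^(−0.07)·[0.6036·0.0000 + 0.3964·0.7687] = 0.2841; exercise value = 0.0000 ≤ continuation, so V_uu = 0.2841
Node ud (S = 43.88): continuation = e^(−0.07)·[0.6036·0.7687 + 0.3964·31.4812] = 12.0686; exercise value = 16.1250 > continuation, so V_ud = 16.1250 (exercise)
Node dd (S = 21.13): continuation = e^(−0.07)·[0.6036·31.4812 + 0.3964·46.2687] = 34.8186; exercise value = 38.8750 > continuation, so V_dd = 38.8750 (exercise)
Node u (S = 67.5): continuation = e^(−0.07)·[0.6036·0.2841 + 0.3964·16.1250] = 6.1200; exercise value = 0.0000 ≤ continuation, so V_u = 6.1200
Node d (S = 32.5): continuation = e^(−0.07)·[0.6036·16.1250 + 0.3964·38.8750] = 23.4436; exercise value = 27.5000 > continuation, so V_d = 27.5000 (exercise)
Node 0 (S = 50): continuation = e^(−0.07)·[0.6036·6.1200 + 0.3964·27.5000] = 13.6086; exercise value = 10.0000 ≤ continuation, so V_0 = 13.6086

€13.61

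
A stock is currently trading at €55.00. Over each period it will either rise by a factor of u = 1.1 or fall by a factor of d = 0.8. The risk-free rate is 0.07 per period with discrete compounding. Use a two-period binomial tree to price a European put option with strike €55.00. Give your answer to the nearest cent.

€1.21

Risk-neutral probability p = (1 + 0.07 − 0.8)/(1.1 − 0.8) = 0.2700/0.3000 = 0.9000
Terminal stock prices: S_uu = 66.55, S_ud = 48.4, S_dd = 35.2
Terminal payoffs (K − S): max(-11.55, 0) = 0, max(6.6, 0) = 6.6, max(19.8, 0) = 19.8
Node u (S = 60.5): V_u = 1/1.07·[0.9000·0.0000 + 0.1000·6.6000] = 0.6168
Node d (S = 44): V_d = 1/1.07·[0.9000·6.6000 + 0.1000·19.8000] = 7.4019
Node 0 (S = 55): V_0 = 1/1.07·[0.9000·0.6168 + 0.1000·7.4019] = 1.2106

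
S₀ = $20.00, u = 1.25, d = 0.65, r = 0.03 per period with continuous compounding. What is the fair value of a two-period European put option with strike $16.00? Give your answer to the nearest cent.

Risk-neutral probability p = (e^0.03 − 0.65)/(1.25 − 0.65) = 0.3805/0.6000 = 0.6341
Terminal stock prices: S_uu = 31.25, S_ud = 16.25, S_dd = 8.45
Terminal payoffs (K − S): max(-15.25, 0) = 0, max(-0.25, 0) = 0, max(7.55, 0) = 7.55
Node u (S = 25): V_u = e^(−0.03)·[0.6341·0.0000 + 0.3659·0.0000] = 0.0000
Node d (S = 13): V_d = e^(−0.03)·[0.6341·0.0000 + 0.3659·7.5500] = 2.6810
Node 0 (S = 20): V_0 = e^(−0.03)·[0.6341·0.0000 + 0.3659·2.6810] = 0.9520

$0.95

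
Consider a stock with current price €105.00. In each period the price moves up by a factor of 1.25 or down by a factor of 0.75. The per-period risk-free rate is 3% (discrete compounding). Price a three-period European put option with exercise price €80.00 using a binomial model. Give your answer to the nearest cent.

€4.62

Risk-neutral probability p = (1 + 0.03 − 0.75)/(1.25 − 0.75) = 0.2800/0.5000 = 0.5600
Terminal stock prices: S_uuu = 205.1, S_uud = 123, S_udd = 73.83, S_ddd = 44.3
Terminal payoffs (K − S): max(-125.1, 0) = 0, max(-43.05, 0) = 0, max(6.172, 0) = 6.172, max(35.7, 0) = 35.7
Node uu (S = 164.1): V_uu = 1/1.03·[0.5600·0.0000 + 0.4400·0.0000] = 0.0000
Node ud (S = 98.44): V_ud = 1/1.03·[0.5600·0.0000 + 0.4400·6.1719] = 2.6365
Node dd (S = 59.06): V_dd = 1/1.03·[0.5600·6.1719 + 0.4400·35.7031] = 18.6074
Node u (S = 131.2): V_u = 1/1.03·[0.5600·0.0000 + 0.4400·2.6365] = 1.1263
Node d (S = 78.75): V_d = 1/1.03·[0.5600·2.6365 + 0.4400·18.6074] = 9.3822
Node 0 (S = 105): V_0 = 1/1.03·[0.5600·1.1263 + 0.4400·9.3822] = 4.6203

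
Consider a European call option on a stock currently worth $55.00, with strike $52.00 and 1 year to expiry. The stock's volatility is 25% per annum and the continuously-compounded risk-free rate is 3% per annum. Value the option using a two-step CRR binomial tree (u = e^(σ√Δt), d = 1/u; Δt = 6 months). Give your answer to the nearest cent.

CRR parameters: u = e^(σ√Δt) = e^(0.25·√0.5) = 1.1934, d = 1/u = 0.8380
Per-period rate: rΔt = 0.03·0.5 = 0.015, so R = e^0.015 = 1.0151
Risk-neutral probability p = (e^0.015 − 0.8380)/(1.1934 − 0.8380) = 0.1771/0.3554 = 0.4984
Terminal stock prices: S_uu = 78.33, S_ud = 55, S_dd = 38.62
Terminal payoffs (S − K): max(26.33, 0) = 26.33, max(3, 0) = 3, max(-13.38, 0) = 0
Node u (S = 65.64): V_u = e^(−0.015)·[0.4984·26.3265 + 0.5016·3.0000] = 14.4092
Node d (S = 46.09): V_d = e^(−0.015)·[0.4984·3.0000 + 0.5016·0.0000] = 1.4731
Node 0 (S = 55): V_0 = e^(−0.015)·[0.4984·14.4092 + 0.5016·1.4731] = 7.8031

$7.80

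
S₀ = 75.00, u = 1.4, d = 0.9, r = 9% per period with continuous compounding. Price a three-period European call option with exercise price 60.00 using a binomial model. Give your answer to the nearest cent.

Risk-neutral probability p = (e^0.09 − 0.9)/(1.4 − 0.9) = 0.1942/0.5000 = 0.3883
Terminal stock prices: S_uuu = 205.8, S_uud = 132.3, S_udd = 85.05, S_ddd = 54.68
Terminal payoffs (S − K): max(145.8, 0) = 145.8, max(72.3, 0) = 72.3, max(25.05, 0) = 25.05, max(-5.325, 0) = 0
Node uu (S = 147): V_uu = e^(−0.09)·[0.3883·145.8000 + 0.6117·72.3000] = 92.1641
Node ud (S = 94.5): V_ud = e^(−0.09)·[0.3883·72.3000 + 0.6117·25.0500] = 39.6641
Node dd (S = 60.75): V_dd = e^(−0.09)·[0.3883·25.0500 + 0.6117·0.0000] = 8.8908
Node u (S = 105): V_u = e^(−0.09)·[0.3883·92.1641 + 0.6117·39.6641] = 54.8838
Node d (S = 67.5): V_d = e^(−0.09)·[0.3883·39.6641 + 0.6117·8.8908] = 19.0478
Node 0 (S = 75): V_0 = e^(−0.09)·[0.3883·54.8838 + 0.6117·19.0478] = 30.1274

30.13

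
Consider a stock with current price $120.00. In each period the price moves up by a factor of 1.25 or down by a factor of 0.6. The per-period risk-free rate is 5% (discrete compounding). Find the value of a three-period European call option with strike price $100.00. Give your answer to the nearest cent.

$43.29

Risk-neutral probability p = (1 + 0.05 − 0.6)/(1.25 − 0.6) = 0.4500/0.6500 = 0.6923
Terminal stock prices: S_uuu = 234.4, S_uud = 112.5, S_udd = 54, S_ddd = 25.92
Terminal payoffs (S − K): max(134.4, 0) = 134.4, max(12.5, 0) = 12.5, max(-46, 0) = 0, max(-74.08, 0) = 0
Node uu (S = 187.5): V_uu = 1/1.05·[0.6923·134.3750 + 0.3077·12.5000] = 92.2619
Node ud (S = 90): V_ud = 1/1.05·[0.6923·12.5000 + 0.3077·0.0000] = 8.2418
Node dd (S = 43.2): V_dd = 1/1.05·[0.6923·0.0000 + 0.3077·0.0000] = 0.0000
Node u (S = 150): V_u = 1/1.05·[0.6923·92.2619 + 0.3077·8.2418] = 63.2472
Node d (S = 72): V_d = 1/1.05·[0.6923·8.2418 + 0.3077·0.0000] = 5.4341
Node 0 (S = 120): V_0 = 1/1.05·[0.6923·63.2472 + 0.3077·5.4341] = 43.2939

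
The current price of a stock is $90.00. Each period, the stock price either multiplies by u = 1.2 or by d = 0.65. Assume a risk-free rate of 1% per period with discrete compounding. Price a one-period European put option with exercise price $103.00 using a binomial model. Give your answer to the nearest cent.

Risk-neutral probability p = (1 + 0.01 − 0.65)/(1.2 − 0.65) = 0.3600/0.5500 = 0.6545
Terminal stock prices: S_u = 108, S_d = 58.5
Terminal payoffs (K − S): max(-5, 0) = 0, max(44.5, 0) = 44.5
Node 0 (S = 90): V_0 = 1/1.01·[0.6545·0.0000 + 0.3455·44.5000] = 15.2205

$15.22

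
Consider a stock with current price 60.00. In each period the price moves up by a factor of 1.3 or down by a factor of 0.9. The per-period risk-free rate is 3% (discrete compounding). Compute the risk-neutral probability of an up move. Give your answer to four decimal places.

p = 0.3250

Risk-neutral probability p = (1 + 0.03 − 0.9)/(1.3 − 0.9) = 0.1300/0.4000 = 0.3250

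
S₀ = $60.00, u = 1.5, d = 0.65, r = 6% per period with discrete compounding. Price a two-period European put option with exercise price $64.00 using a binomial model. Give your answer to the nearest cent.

Risk-neutral probability p = (1 + 0.06 − 0.65)/(1.5 − 0.65) = 0.4100/0.8500 = 0.4824
Terminal stock prices: S_uu = 135, S_ud = 58.5, S_dd = 25.35
Terminal payoffs (K − S): max(-71, 0) = 0, max(5.5, 0) = 5.5, max(38.65, 0) = 38.65
Node u (S = 90): V_u = 1/1.06·[0.4824·0.0000 + 0.5176·5.5000] = 2.6859
Node d (S = 39): V_d = 1/1.06·[0.4824·5.5000 + 0.5176·38.6500] = 21.3774
Node 0 (S = 60): V_0 = 1/1.06·[0.4824·2.6859 + 0.5176·21.3774] = 11.6618

$11.66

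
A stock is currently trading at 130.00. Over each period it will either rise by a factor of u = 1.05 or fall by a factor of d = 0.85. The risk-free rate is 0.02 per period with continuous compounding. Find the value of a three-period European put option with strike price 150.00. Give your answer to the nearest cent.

Risk-neutral probability p = (e^0.02 − 0.85)/(1.05 − 0.85) = 0.1702/0.2000 = 0.8510
Terminal stock prices: S_uuu = 150.5, S_uud = 121.8, S_udd = 98.62, S_ddd = 79.84
Terminal payoffs (K − S): max(-0.4913, 0) = 0, max(28.17, 0) = 28.17, max(51.38, 0) = 51.38, max(70.16, 0) = 70.16
Node uu (S = 143.3): V_uu = e^(−0.02)·[0.8510·0.0000 + 0.1490·28.1737] = 4.1146
Node ud (S = 116): V_ud = e^(−0.02)·[0.8510·28.1737 + 0.1490·51.3788] = 31.0048
Node dd (S = 93.92): V_dd = e^(−0.02)·[0.8510·51.3788 + 0.1490·70.1638] = 53.1048
Node u (S = 136.5): V_u = e^(−0.02)·[0.8510·4.1146 + 0.1490·31.0048] = 7.9602
Node d (S = 110.5): V_d = e^(−0.02)·[0.8510·31.0048 + 0.1490·53.1048] = 33.6184
Node 0 (S = 130): V_0 = e^(−0.02)·[0.8510·7.9602 + 0.1490·33.6184] = 11.5498

11.55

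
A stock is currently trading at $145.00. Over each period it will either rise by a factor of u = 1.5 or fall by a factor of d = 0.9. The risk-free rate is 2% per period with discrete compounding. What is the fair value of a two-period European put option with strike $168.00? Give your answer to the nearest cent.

Risk-neutral probability p = (1 + 0.02 − 0.9)/(1.5 − 0.9) = 0.1200/0.6000 = 0.2000
Terminal stock prices: S_uu = 326.2, S_ud = 195.8, S_dd = 117.5
Terminal payoffs (K − S): max(-158.2, 0) = 0, max(-27.75, 0) = 0, max(50.55, 0) = 50.55
Node u (S = 217.5): V_u = 1/1.02·[0.2000·0.0000 + 0.8000·0.0000] = 0.0000
Node d (S = 130.5): V_d = 1/1.02·[0.2000·0.0000 + 0.8000·50.5500] = 39.6471
Node 0 (S = 145): V_0 = 1/1.02·[0.2000·0.0000 + 0.8000·39.6471] = 31.0957

$31.10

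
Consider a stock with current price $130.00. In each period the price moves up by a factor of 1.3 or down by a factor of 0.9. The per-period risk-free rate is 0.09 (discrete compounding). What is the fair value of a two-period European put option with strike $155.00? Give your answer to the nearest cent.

$12.75

Risk-neutral probability p = (1 + 0.09 − 0.9)/(1.3 − 0.9) = 0.1900/0.4000 = 0.4750
Terminal stock prices: S_uu = 219.7, S_ud = 152.1, S_dd = 105.3
Terminal payoffs (K − S): max(-64.7, 0) = 0, max(2.9, 0) = 2.9, max(49.7, 0) = 49.7
Node u (S = 169): V_u = 1/1.09·[0.4750·0.0000 + 0.5250·2.9000] = 1.3968
Node d (S = 117): V_d = 1/1.09·[0.4750·2.9000 + 0.5250·49.7000] = 25.2018
Node 0 (S = 130): V_0 = 1/1.09·[0.4750·1.3968 + 0.5250·25.2018] = 12.7472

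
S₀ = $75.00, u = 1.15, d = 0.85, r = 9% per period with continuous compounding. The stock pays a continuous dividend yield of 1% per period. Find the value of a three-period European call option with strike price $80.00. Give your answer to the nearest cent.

$13.56

Per-period risk-free factor R = e^0.09 = 1.0942; dividend-adjusted growth = e^(0.09−0.01) = 1.0833.
Risk-neutral probability p = (1.0833 − 0.85)/(1.15 − 0.85) = 0.2333/0.3000 = 0.7776
Terminal stock prices: S_uuu = 114.1, S_uud = 84.31, S_udd = 62.32, S_ddd = 46.06
Terminal payoffs (S − K): max(34.07, 0) = 34.07, max(4.309, 0) = 4.309, max(-17.68, 0) = 0, max(-33.94, 0) = 0
Node uu (S = 99.19): V_uu = e^(−0.09)·[0.7776·34.0656 + 0.2224·4.3094] = 25.0861
Node ud (S = 73.31): V_ud = e^(−0.09)·[0.7776·4.3094 + 0.2224·0.0000] = 3.0626
Node dd (S = 54.19): V_dd = e^(−0.09)·[0.7776·0.0000 + 0.2224·0.0000] = 0.0000
Node u (S = 86.25): V_u = e^(−0.09)·[0.7776·25.0861 + 0.2224·3.0626] = 18.4510
Node d (S = 63.75): V_d = e^(−0.09)·[0.7776·3.0626 + 0.2224·0.0000] = 2.1766
Node 0 (S = 75): V_0 = e^(−0.09)·[0.7776·18.4510 + 0.2224·2.1766] = 13.5554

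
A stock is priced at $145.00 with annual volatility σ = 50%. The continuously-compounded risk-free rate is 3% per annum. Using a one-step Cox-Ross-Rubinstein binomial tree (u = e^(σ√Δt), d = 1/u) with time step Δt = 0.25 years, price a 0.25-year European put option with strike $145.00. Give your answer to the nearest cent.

CRR parameters: u = e^(σ√Δt) = e^(0.5·√0.25) = 1.2840, d = 1/u = 0.7788
Per-period rate: rΔt = 0.03·0.25 = 0.0075, so R = e^0.0075 = 1.0075
Risk-neutral probability p = (e^0.0075 − 0.7788)/(1.2840 − 0.7788) = 0.2287/0.5052 = 0.4527
Terminal stock prices: S_u = 186.2, S_d = 112.9
Terminal payoffs (K − S): max(-41.18, 0) = 0, max(32.07, 0) = 32.07
Node 0 (S = 145): V_0 = e^(−0.0075)·[0.4527·0.0000 + 0.5473·32.0739] = 17.4221

$17.42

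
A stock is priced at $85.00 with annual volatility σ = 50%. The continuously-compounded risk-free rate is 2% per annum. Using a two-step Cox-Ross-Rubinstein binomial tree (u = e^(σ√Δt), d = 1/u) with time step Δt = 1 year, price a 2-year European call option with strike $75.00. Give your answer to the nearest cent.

CRR parameters: u = e^(σ√Δt) = e^(0.5·√1) = 1.6487, d = 1/u = 0.6065
Per-period rate: rΔt = 0.02·1 = 0.02, so R = e^0.02 = 1.0202
Risk-neutral probability p = (e^0.02 − 0.6065)/(1.6487 − 0.6065) = 0.4137/1.0422 = 0.3969
Terminal stock prices: S_uu = 231.1, S_ud = 85, S_dd = 31.27
Terminal payoffs (S − K): max(156.1, 0) = 156.1, max(10, 0) = 10, max(-43.73, 0) = 0
Node u (S = 140.1): V_u = e^(−0.02)·[0.3969·156.0540 + 0.6031·10.0000] = 66.6264
Node d (S = 51.56): V_d = e^(−0.02)·[0.3969·10.0000 + 0.6031·0.0000] = 3.8906
Node 0 (S = 85): V_0 = e^(−0.02)·[0.3969·66.6264 + 0.6031·3.8906] = 28.2219

$28.22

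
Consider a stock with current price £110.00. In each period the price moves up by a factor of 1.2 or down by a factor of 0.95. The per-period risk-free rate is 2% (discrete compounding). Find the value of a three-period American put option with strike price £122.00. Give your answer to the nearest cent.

Risk-neutral probability p = (1 + 0.02 − 0.95)/(1.2 − 0.95) = 0.0700/0.2500 = 0.2800
Terminal stock prices: S_uuu = 190.1, S_uud = 150.5, S_udd = 119.1, S_ddd = 94.31
Terminal payoffs (K − S): max(-68.08, 0) = 0, max(-28.48, 0) = 0, max(2.87, 0) = 2.87, max(27.69, 0) = 27.69
Node uu (S = 158.4): continuation = 1/1.02·[0.2800·0.0000 + 0.7200·0.0000] = 0.0000; exercise value = 0.0000 ≤ continuation, so V_uu = 0.0000
Node ud (S = 125.4): continuation = 1/1.02·[0.2800·0.0000 + 0.7200·2.8700] = 2.0259; exercise value = 0.0000 ≤ continuation, so V_ud = 2.0259
Node dd (S = 99.27): continuation = 1/1.02·[0.2800·2.8700 + 0.7200·27.6888] = 20.3328; exercise value = 22.7250 > continuation, so V_dd = 22.7250 (exercise)
Node u (S = 132): continuation = 1/1.02·[0.2800·0.0000 + 0.7200·2.0259] = 1.4300; exercise value = 0.0000 ≤ continuation, so V_u = 1.4300
Node d (S = 104.5): continuation = 1/1.02·[0.2800·2.0259 + 0.7200·22.7250] = 16.5973; exercise value = 17.5000 > continuation, so V_d = 17.5000 (exercise)
Node 0 (S = 110): continuation = 1/1.02·[0.2800·1.4300 + 0.7200·17.5000] = 12.7455; exercise value = 12.0000 ≤ continuation, so V_0 = 12.7455

£12.75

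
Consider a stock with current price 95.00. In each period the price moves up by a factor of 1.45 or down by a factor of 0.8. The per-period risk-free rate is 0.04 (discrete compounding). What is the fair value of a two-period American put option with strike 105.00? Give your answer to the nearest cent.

Risk-neutral probability p = (1 + 0.04 − 0.8)/(1.45 − 0.8) = 0.2400/0.6500 = 0.3692
Terminal stock prices: S_uu = 199.7, S_ud = 110.2, S_dd = 60.8
Terminal payoffs (K − S): max(-94.74, 0) = 0, max(-5.2, 0) = 0, max(44.2, 0) = 44.2
Node u (S = 137.8): continuation = 1/1.04·[0.3692·0.0000 + 0.6308·0.0000] = 0.0000; exercise value = 0.0000 ≤ continuation, so V_u = 0.0000
Node d (S = 76): continuation = 1/1.04·[0.3692·0.0000 + 0.6308·44.2000] = 26.8077; exercise value = 29.0000 > continuation, so V_d = 29.0000 (exercise)
Node 0 (S = 95): continuation = 1/1.04·[0.3692·0.0000 + 0.6308·29.0000] = 17.5888; exercise value = 10.0000 ≤ continuation, so V_0 = 17.5888

17.59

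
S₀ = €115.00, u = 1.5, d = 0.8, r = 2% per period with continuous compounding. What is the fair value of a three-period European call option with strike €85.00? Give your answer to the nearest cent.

Risk-neutral probability p = (e^0.02 − 0.8)/(1.5 − 0.8) = 0.2202/0.7000 = 0.3146
Terminal stock prices: S_uuu = 388.1, S_uud = 207, S_udd = 110.4, S_ddd = 58.88
Terminal payoffs (S − K): max(303.1, 0) = 303.1, max(122, 0) = 122, max(25.4, 0) = 25.4, max(-26.12, 0) = 0
Node uu (S = 258.8): V_uu = e^(−0.02)·[0.3146·303.1250 + 0.6854·122.0000] = 175.4331
Node ud (S = 138): V_ud = e^(−0.02)·[0.3146·122.0000 + 0.6854·25.4000] = 54.6831
Node dd (S = 73.6): V_dd = e^(−0.02)·[0.3146·25.4000 + 0.6854·0.0000] = 7.8319
Node u (S = 172.5): V_u = e^(−0.02)·[0.3146·175.4331 + 0.6854·54.6831] = 90.8329
Node d (S = 92): V_d = e^(−0.02)·[0.3146·54.6831 + 0.6854·7.8319] = 22.1232
Node 0 (S = 115): V_0 = e^(−0.02)·[0.3146·90.8329 + 0.6854·22.1232] = 42.8714

€42.87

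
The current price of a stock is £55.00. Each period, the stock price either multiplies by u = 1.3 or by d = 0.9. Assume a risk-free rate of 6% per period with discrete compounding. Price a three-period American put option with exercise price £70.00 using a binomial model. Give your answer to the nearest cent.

£15.00

Risk-neutral probability p = (1 + 0.06 − 0.9)/(1.3 − 0.9) = 0.1600/0.4000 = 0.4000
Terminal stock prices: S_uuu = 120.8, S_uud = 83.66, S_udd = 57.92, S_ddd = 40.1
Terminal payoffs (K − S): max(-50.84, 0) = 0, max(-13.66, 0) = 0, max(12.08, 0) = 12.08, max(29.9, 0) = 29.9
Node uu (S = 92.95): continuation = 1/1.06·[0.4000·0.0000 + 0.6000·0.0000] = 0.0000; exercise value = 0.0000 ≤ continuation, so V_uu = 0.0000
Node ud (S = 64.35): continuation = 1/1.06·[0.4000·0.0000 + 0.6000·12.0850] = 6.8406; exercise value = 5.6500 ≤ continuation, so V_ud = 6.8406
Node dd (S = 44.55): continuation = 1/1.06·[0.4000·12.0850 + 0.6000·29.9050] = 21.4877; exercise value = 25.4500 > continuation, so V_dd = 25.4500 (exercise)
Node u (S = 71.5): continuation = 1/1.06·[0.4000·0.0000 + 0.6000·6.8406] = 3.8720; exercise value = 0.0000 ≤ continuation, so V_u = 3.8720
Node d (S = 49.5): continuation = 1/1.06·[0.4000·6.8406 + 0.6000·25.4500] = 16.9870; exercise value = 20.5000 > continuation, so V_d = 20.5000 (exercise)
Node 0 (S = 55): continuation = 1/1.06·[0.4000·3.8720 + 0.6000·20.5000] = 13.0649; exercise value = 15.0000 > continuation, so V_0 = 15.0000 (exercise)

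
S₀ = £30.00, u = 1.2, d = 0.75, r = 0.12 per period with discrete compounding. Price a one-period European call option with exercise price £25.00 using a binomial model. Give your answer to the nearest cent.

Risk-neutral probability p = (1 + 0.12 − 0.75)/(1.2 − 0.75) = 0.3700/0.4500 = 0.8222
Terminal stock prices: S_u = 36, S_d = 22.5
Terminal payoffs (S − K): max(11, 0) = 11, max(-2.5, 0) = 0
Node 0 (S = 30): V_0 = 1/1.12·[0.8222·11.0000 + 0.1778·0.0000] = 8.0754

£8.08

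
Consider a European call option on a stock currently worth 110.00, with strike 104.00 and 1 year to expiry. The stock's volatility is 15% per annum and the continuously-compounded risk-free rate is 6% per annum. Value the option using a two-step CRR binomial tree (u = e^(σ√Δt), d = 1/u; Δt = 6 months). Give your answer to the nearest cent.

14.13

CRR parameters: u = e^(σ√Δt) = e^(0.15·√0.5) = 1.1119, d = 1/u = 0.8994
Per-period rate: rΔt = 0.06·0.5 = 0.03, so R = e^0.03 = 1.0305
Risk-neutral probability p = (e^0.03 − 0.8994)/(1.1119 − 0.8994) = 0.1311/0.2125 = 0.6168
Terminal stock prices: S_uu = 136, S_ud = 110, S_dd = 88.97
Terminal payoffs (S − K): max(31.99, 0) = 31.99, max(6, 0) = 6, max(-15.03, 0) = 0
Node u (S = 122.3): V_u = e^(−0.03)·[0.6168·31.9942 + 0.3832·6.0000] = 21.3821
Node d (S = 98.93): V_d = e^(−0.03)·[0.6168·6.0000 + 0.3832·0.0000] = 3.5914
Node 0 (S = 110): V_0 = e^(−0.03)·[0.6168·21.3821 + 0.3832·3.5914] = 14.1344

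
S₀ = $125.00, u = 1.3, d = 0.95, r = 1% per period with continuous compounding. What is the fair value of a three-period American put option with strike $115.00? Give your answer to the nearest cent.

Risk-neutral probability p = (e^0.01 − 0.95)/(1.3 − 0.95) = 0.0601/0.3500 = 0.1716
Terminal stock prices: S_uuu = 274.6, S_uud = 200.7, S_udd = 146.7, S_ddd = 107.2
Terminal payoffs (K − S): max(-159.6, 0) = 0, max(-85.69, 0) = 0, max(-31.66, 0) = 0, max(7.828, 0) = 7.828
Node uu (S = 211.3): continuation = e^(−0.01)·[0.1716·0.0000 + 0.8284·0.0000] = 0.0000; exercise value = 0.0000 ≤ continuation, so V_uu = 0.0000
Node ud (S = 154.4): continuation = e^(−0.01)·[0.1716·0.0000 + 0.8284·0.0000] = 0.0000; exercise value = 0.0000 ≤ continuation, so V_ud = 0.0000
Node dd (S = 112.8): continuation = e^(−0.01)·[0.1716·0.0000 + 0.8284·7.8281] = 6.4205; exercise value = 2.1875 ≤ continuation, so V_dd = 6.4205
Node u (S = 162.5): continuation = e^(−0.01)·[0.1716·0.0000 + 0.8284·0.0000] = 0.0000; exercise value = 0.0000 ≤ continuation, so V_u = 0.0000
Node d (S = 118.8): continuation = e^(−0.01)·[0.1716·0.0000 + 0.8284·6.4205] = 5.2660; exercise value = 0.0000 ≤ continuation, so V_d = 5.2660
Node 0 (S = 125): continuation = e^(−0.01)·[0.1716·0.0000 + 0.8284·5.2660] = 4.3191; exercise value = 0.0000 ≤ continuation, so V_0 = 4.3191

$4.32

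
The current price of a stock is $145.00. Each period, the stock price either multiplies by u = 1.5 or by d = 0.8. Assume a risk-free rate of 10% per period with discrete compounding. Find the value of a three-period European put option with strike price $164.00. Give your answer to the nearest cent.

Risk-neutral probability p = (1 + 0.1 − 0.8)/(1.5 − 0.8) = 0.3000/0.7000 = 0.4286
Terminal stock prices: S_uuu = 489.4, S_uud = 261, S_udd = 139.2, S_ddd = 74.24
Terminal payoffs (K − S): max(-325.4, 0) = 0, max(-97, 0) = 0, max(24.8, 0) = 24.8, max(89.76, 0) = 89.76
Node uu (S = 326.2): V_uu = 1/1.1·[0.4286·0.0000 + 0.5714·0.0000] = 0.0000
Node ud (S = 174): V_ud = 1/1.1·[0.4286·0.0000 + 0.5714·24.8000] = 12.8831
Node dd (S = 92.8): V_dd = 1/1.1·[0.4286·24.8000 + 0.5714·89.7600] = 56.2909
Node u (S = 217.5): V_u = 1/1.1·[0.4286·0.0000 + 0.5714·12.8831] = 6.6925
Node d (S = 116): V_d = 1/1.1·[0.4286·12.8831 + 0.5714·56.2909] = 34.2614
Node 0 (S = 145): V_0 = 1/1.1·[0.4286·6.6925 + 0.5714·34.2614] = 20.4056

$20.41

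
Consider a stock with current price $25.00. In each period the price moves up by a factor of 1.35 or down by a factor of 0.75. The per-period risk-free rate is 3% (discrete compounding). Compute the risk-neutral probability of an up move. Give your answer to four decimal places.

p = 0.4667

Risk-neutral probability p = (1 + 0.03 − 0.75)/(1.35 − 0.75) = 0.2800/0.6000 = 0.4667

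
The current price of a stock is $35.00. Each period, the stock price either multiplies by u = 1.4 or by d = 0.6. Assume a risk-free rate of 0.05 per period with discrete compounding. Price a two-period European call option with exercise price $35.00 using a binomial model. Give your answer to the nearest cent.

$9.64

Risk-neutral probability p = (1 + 0.05 − 0.6)/(1.4 − 0.6) = 0.4500/0.8000 = 0.5625
Terminal stock prices: S_uu = 68.6, S_ud = 29.4, S_dd = 12.6
Terminal payoffs (S − K): max(33.6, 0) = 33.6, max(-5.6, 0) = 0, max(-22.4, 0) = 0
Node u (S = 49): V_u = 1/1.05·[0.5625·33.6000 + 0.4375·0.0000] = 18.0000
Node d (S = 21): V_d = 1/1.05·[0.5625·0.0000 + 0.4375·0.0000] = 0.0000
Node 0 (S = 35): V_0 = 1/1.05·[0.5625·18.0000 + 0.4375·0.0000] = 9.6429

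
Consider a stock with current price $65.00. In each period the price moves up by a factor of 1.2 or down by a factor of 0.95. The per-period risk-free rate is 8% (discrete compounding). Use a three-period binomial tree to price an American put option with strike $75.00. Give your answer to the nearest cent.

$10.00

Risk-neutral probability p = (1 + 0.08 − 0.95)/(1.2 − 0.95) = 0.1300/0.2500 = 0.5200
Terminal stock prices: S_uuu = 112.3, S_uud = 88.92, S_udd = 70.39, S_ddd = 55.73
Terminal payoffs (K − S): max(-37.32, 0) = 0, max(-13.92, 0) = 0, max(4.605, 0) = 4.605, max(19.27, 0) = 19.27
Node uu (S = 93.6): continuation = 1/1.08·[0.5200·0.0000 + 0.4800·0.0000] = 0.0000; exercise value = 0.0000 ≤ continuation, so V_uu = 0.0000
Node ud (S = 74.1): continuation = 1/1.08·[0.5200·0.0000 + 0.4800·4.6050] = 2.0467; exercise value = 0.9000 ≤ continuation, so V_ud = 2.0467
Node dd (S = 58.66): continuation = 1/1.08·[0.5200·4.6050 + 0.4800·19.2706] = 10.7819; exercise value = 16.3375 > continuation, so V_dd = 16.3375 (exercise)
Node u (S = 78): continuation = 1/1.08·[0.5200·0.0000 + 0.4800·2.0467] = 0.9096; exercise value = 0.0000 ≤ continuation, so V_u = 0.9096
Node d (S = 61.75): continuation = 1/1.08·[0.5200·2.0467 + 0.4800·16.3375] = 8.2465; exercise value = 13.2500 > continuation, so V_d = 13.2500 (exercise)
Node 0 (S = 65): continuation = 1/1.08·[0.5200·0.9096 + 0.4800·13.2500] = 6.3269; exercise value = 10.0000 > continuation, so V_0 = 10.0000 (exercise)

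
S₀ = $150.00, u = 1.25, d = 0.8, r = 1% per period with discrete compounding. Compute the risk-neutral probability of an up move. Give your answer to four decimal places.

Risk-neutral probability p = (1 + 0.01 − 0.8)/(1.25 − 0.8) = 0.2100/0.4500 = 0.4667

p = 0.4667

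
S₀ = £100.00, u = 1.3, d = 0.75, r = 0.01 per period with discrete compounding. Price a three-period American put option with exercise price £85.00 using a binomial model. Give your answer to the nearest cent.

Risk-neutral probability p = (1 + 0.01 − 0.75)/(1.3 − 0.75) = 0.2600/0.5500 = 0.4727
Terminal stock prices: S_uuu = 219.7, S_uud = 126.8, S_udd = 73.12, S_ddd = 42.19
Terminal payoffs (K − S): max(-134.7, 0) = 0, max(-41.75, 0) = 0, max(11.88, 0) = 11.88, max(42.81, 0) = 42.81
Node uu (S = 169): continuation = 1/1.01·[0.4727·0.0000 + 0.5273·0.0000] = 0.0000; exercise value = 0.0000 ≤ continuation, so V_uu = 0.0000
Node ud (S = 97.5): continuation = 1/1.01·[0.4727·0.0000 + 0.5273·11.8750] = 6.1994; exercise value = 0.0000 ≤ continuation, so V_ud = 6.1994
Node dd (S = 56.25): continuation = 1/1.01·[0.4727·11.8750 + 0.5273·42.8125] = 27.9084; exercise value = 28.7500 > continuation, so V_dd = 28.7500 (exercise)
Node u (S = 130): continuation = 1/1.01·[0.4727·0.0000 + 0.5273·6.1994] = 3.2364; exercise value = 0.0000 ≤ continuation, so V_u = 3.2364
Node d (S = 75): continuation = 1/1.01·[0.4727·6.1994 + 0.5273·28.7500] = 17.9106; exercise value = 10.0000 ≤ continuation, so V_d = 17.9106
Node 0 (S = 100): continuation = 1/1.01·[0.4727·3.2364 + 0.5273·17.9106] = 10.8651; exercise value = 0.0000 ≤ continuation, so V_0 = 10.8651

£10.87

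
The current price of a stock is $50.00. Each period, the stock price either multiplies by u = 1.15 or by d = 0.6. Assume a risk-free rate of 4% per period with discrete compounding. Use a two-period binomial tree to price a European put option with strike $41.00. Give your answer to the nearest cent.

$2.77

Risk-neutral probability p = (1 + 0.04 − 0.6)/(1.15 − 0.6) = 0.4400/0.5500 = 0.8000
Terminal stock prices: S_uu = 66.12, S_ud = 34.5, S_dd = 18
Terminal payoffs (K − S): max(-25.12, 0) = 0, max(6.5, 0) = 6.5, max(23, 0) = 23
Node u (S = 57.5): V_u = 1/1.04·[0.8000·0.0000 + 0.2000·6.5000] = 1.2500
Node d (S = 30): V_d = 1/1.04·[0.8000·6.5000 + 0.2000·23.0000] = 9.4231
Node 0 (S = 50): V_0 = 1/1.04·[0.8000·1.2500 + 0.2000·9.4231] = 2.7737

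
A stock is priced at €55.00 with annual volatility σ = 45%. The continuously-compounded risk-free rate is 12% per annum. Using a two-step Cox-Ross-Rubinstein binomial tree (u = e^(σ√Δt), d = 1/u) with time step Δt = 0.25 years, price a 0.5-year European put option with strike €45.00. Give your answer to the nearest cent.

€2.24

CRR parameters: u = e^(σ√Δt) = e^(0.45·√0.25) = 1.2523, d = 1/u = 0.7985
Per-period rate: rΔt = 0.12·0.25 = 0.03, so R = e^0.03 = 1.0305
Risk-neutral probability p = (e^0.03 − 0.7985)/(1.2523 − 0.7985) = 0.2319/0.4538 = 0.5111
Terminal stock prices: S_uu = 86.26, S_ud = 55, S_dd = 35.07
Terminal payoffs (K − S): max(-41.26, 0) = 0, max(-10, 0) = 0, max(9.93, 0) = 9.93
Node u (S = 68.88): V_u = e^(−0.03)·[0.5111·0.0000 + 0.4889·0.0000] = 0.0000
Node d (S = 43.92): V_d = e^(−0.03)·[0.5111·0.0000 + 0.4889·9.9305] = 4.7116
Node 0 (S = 55): V_0 = e^(−0.03)·[0.5111·0.0000 + 0.4889·4.7116] = 2.2354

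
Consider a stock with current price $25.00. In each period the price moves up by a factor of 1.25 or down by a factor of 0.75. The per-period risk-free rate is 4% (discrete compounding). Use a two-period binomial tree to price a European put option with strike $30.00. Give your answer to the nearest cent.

$5.56

Risk-neutral probability p = (1 + 0.04 − 0.75)/(1.25 − 0.75) = 0.2900/0.5000 = 0.5800
Terminal stock prices: S_uu = 39.06, S_ud = 23.44, S_dd = 14.06
Terminal payoffs (K − S): max(-9.062, 0) = 0, max(6.562, 0) = 6.562, max(15.94, 0) = 15.94
Node u (S = 31.25): V_u = 1/1.04·[0.5800·0.0000 + 0.4200·6.5625] = 2.6502
Node d (S = 18.75): V_d = 1/1.04·[0.5800·6.5625 + 0.4200·15.9375] = 10.0962
Node 0 (S = 25): V_0 = 1/1.04·[0.5800·2.6502 + 0.4200·10.0962] = 5.5553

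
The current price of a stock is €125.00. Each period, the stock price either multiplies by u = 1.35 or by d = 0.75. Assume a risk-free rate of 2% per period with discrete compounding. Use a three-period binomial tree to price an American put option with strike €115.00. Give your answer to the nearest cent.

Risk-neutral probability p = (1 + 0.02 − 0.75)/(1.35 − 0.75) = 0.2700/0.6000 = 0.4500
Terminal stock prices: S_uuu = 307.5, S_uud = 170.9, S_udd = 94.92, S_ddd = 52.73
Terminal payoffs (K − S): max(-192.5, 0) = 0, max(-55.86, 0) = 0, max(20.08, 0) = 20.08, max(62.27, 0) = 62.27
Node uu (S = 227.8): continuation = 1/1.02·[0.4500·0.0000 + 0.5500·0.0000] = 0.0000; exercise value = 0.0000 ≤ continuation, so V_uu = 0.0000
Node ud (S = 126.6): continuation = 1/1.02·[0.4500·0.0000 + 0.5500·20.0781] = 10.8264; exercise value = 0.0000 ≤ continuation, so V_ud = 10.8264
Node dd (S = 70.31): continuation = 1/1.02·[0.4500·20.0781 + 0.5500·62.2656] = 42.4326; exercise value = 44.6875 > continuation, so V_dd = 44.6875 (exercise)
Node u (S = 168.8): continuation = 1/1.02·[0.4500·0.0000 + 0.5500·10.8264] = 5.8378; exercise value = 0.0000 ≤ continuation, so V_u = 5.8378
Node d (S = 93.75): continuation = 1/1.02·[0.4500·10.8264 + 0.5500·44.6875] = 28.8726; exercise value = 21.2500 ≤ continuation, so V_d = 28.8726
Node 0 (S = 125): continuation = 1/1.02·[0.4500·5.8378 + 0.5500·28.8726] = 18.1440; exercise value = 0.0000 ≤ continuation, so V_0 = 18.1440

€18.14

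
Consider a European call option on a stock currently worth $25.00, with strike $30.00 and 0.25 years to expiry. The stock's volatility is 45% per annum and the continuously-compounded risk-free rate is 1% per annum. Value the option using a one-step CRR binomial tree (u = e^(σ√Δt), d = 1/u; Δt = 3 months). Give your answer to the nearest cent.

CRR parameters: u = e^(σ√Δt) = e^(0.45·√0.25) = 1.2523, d = 1/u = 0.7985
Per-period rate: rΔt = 0.01·0.25 = 0.0025, so R = e^0.0025 = 1.0025
Risk-neutral probability p = (e^0.0025 − 0.7985)/(1.2523 − 0.7985) = 0.2040/0.4538 = 0.4495
Terminal stock prices: S_u = 31.31, S_d = 19.96
Terminal payoffs (S − K): max(1.308, 0) = 1.308, max(-10.04, 0) = 0
Node 0 (S = 25): V_0 = e^(−0.0025)·[0.4495·1.3081 + 0.5505·0.0000] = 0.5865

$0.59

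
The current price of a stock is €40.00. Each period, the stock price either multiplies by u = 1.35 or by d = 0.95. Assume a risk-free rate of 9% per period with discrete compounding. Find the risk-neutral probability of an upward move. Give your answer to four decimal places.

Risk-neutral probability p = (1 + 0.09 − 0.95)/(1.35 − 0.95) = 0.1400/0.4000 = 0.3500

p = 0.3500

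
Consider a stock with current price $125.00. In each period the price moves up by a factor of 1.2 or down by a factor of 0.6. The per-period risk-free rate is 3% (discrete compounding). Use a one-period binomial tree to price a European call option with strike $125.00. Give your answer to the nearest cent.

$17.39

Risk-neutral probability p = (1 + 0.03 − 0.6)/(1.2 − 0.6) = 0.4300/0.6000 = 0.7167
Terminal stock prices: S_u = 150, S_d = 75
Terminal payoffs (S − K): max(25, 0) = 25, max(-50, 0) = 0
Node 0 (S = 125): V_0 = 1/1.03·[0.7167·25.0000 + 0.2833·0.0000] = 17.3948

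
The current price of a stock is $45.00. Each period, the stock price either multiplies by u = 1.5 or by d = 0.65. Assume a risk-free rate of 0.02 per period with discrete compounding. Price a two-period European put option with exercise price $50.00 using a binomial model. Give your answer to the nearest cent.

$12.39

Risk-neutral probability p = (1 + 0.02 − 0.65)/(1.5 − 0.65) = 0.3700/0.8500 = 0.4353
Terminal stock prices: S_uu = 101.2, S_ud = 43.88, S_dd = 19.01
Terminal payoffs (K − S): max(-51.25, 0) = 0, max(6.125, 0) = 6.125, max(30.99, 0) = 30.99
Node u (S = 67.5): V_u = 1/1.02·[0.4353·0.0000 + 0.5647·6.1250] = 3.3910
Node d (S = 29.25): V_d = 1/1.02·[0.4353·6.1250 + 0.5647·30.9875] = 19.7696
Node 0 (S = 45): V_0 = 1/1.02·[0.4353·3.3910 + 0.5647·19.7696] = 12.3923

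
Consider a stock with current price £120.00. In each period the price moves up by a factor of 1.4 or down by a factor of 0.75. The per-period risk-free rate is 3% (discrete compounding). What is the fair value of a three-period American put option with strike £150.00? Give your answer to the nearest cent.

£40.25

Risk-neutral probability p = (1 + 0.03 − 0.75)/(1.4 − 0.75) = 0.2800/0.6500 = 0.4308
Terminal stock prices: S_uuu = 329.3, S_uud = 176.4, S_udd = 94.5, S_ddd = 50.62
Terminal payoffs (K − S): max(-179.3, 0) = 0, max(-26.4, 0) = 0, max(55.5, 0) = 55.5, max(99.38, 0) = 99.38
Node uu (S = 235.2): continuation = 1/1.03·[0.4308·0.0000 + 0.5692·0.0000] = 0.0000; exercise value = 0.0000 ≤ continuation, so V_uu = 0.0000
Node ud (S = 126): continuation = 1/1.03·[0.4308·0.0000 + 0.5692·55.5000] = 30.6721; exercise value = 24.0000 ≤ continuation, so V_ud = 30.6721
Node dd (S = 67.5): continuation = 1/1.03·[0.4308·55.5000 + 0.5692·99.3750] = 78.1311; exercise value = 82.5000 > continuation, so V_dd = 82.5000 (exercise)
Node u (S = 168): continuation = 1/1.03·[0.4308·0.0000 + 0.5692·30.6721] = 16.9510; exercise value = 0.0000 ≤ continuation, so V_u = 16.9510
Node d (S = 90): continuation = 1/1.03·[0.4308·30.6721 + 0.5692·82.5000] = 58.4215; exercise value = 60.0000 > continuation, so V_d = 60.0000 (exercise)
Node 0 (S = 120): continuation = 1/1.03·[0.4308·16.9510 + 0.5692·60.0000] = 40.2484; exercise value = 30.0000 ≤ continuation, so V_0 = 40.2484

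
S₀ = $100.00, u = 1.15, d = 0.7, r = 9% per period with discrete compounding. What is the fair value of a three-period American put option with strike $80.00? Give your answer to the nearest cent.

Risk-neutral probability p = (1 + 0.09 − 0.7)/(1.15 − 0.7) = 0.3900/0.4500 = 0.8667
Terminal stock prices: S_uuu = 152.1, S_uud = 92.57, S_udd = 56.35, S_ddd = 34.3
Terminal payoffs (K − S): max(-72.09, 0) = 0, max(-12.57, 0) = 0, max(23.65, 0) = 23.65, max(45.7, 0) = 45.7
Node uu (S = 132.2): continuation = 1/1.09·[0.8667·0.0000 + 0.1333·0.0000] = 0.0000; exercise value = 0.0000 ≤ continuation, so V_uu = 0.0000
Node ud (S = 80.5): continuation = 1/1.09·[0.8667·0.0000 + 0.1333·23.6500] = 2.8930; exercise value = 0.0000 ≤ continuation, so V_ud = 2.8930
Node dd (S = 49): continuation = 1/1.09·[0.8667·23.6500 + 0.1333·45.7000] = 24.3945; exercise value = 31.0000 > continuation, so V_dd = 31.0000 (exercise)
Node u (S = 115): continuation = 1/1.09·[0.8667·0.0000 + 0.1333·2.8930] = 0.3539; exercise value = 0.0000 ≤ continuation, so V_u = 0.3539
Node d (S = 70): continuation = 1/1.09·[0.8667·2.8930 + 0.1333·31.0000] = 6.0923; exercise value = 10.0000 > continuation, so V_d = 10.0000 (exercise)
Node 0 (S = 100): continuation = 1/1.09·[0.8667·0.3539 + 0.1333·10.0000] = 1.5046; exercise value = 0.0000 ≤ continuation, so V_0 = 1.5046

$1.50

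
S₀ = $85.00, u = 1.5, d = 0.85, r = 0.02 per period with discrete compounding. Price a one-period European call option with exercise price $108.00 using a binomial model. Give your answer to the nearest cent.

$5.00

Risk-neutral probability p = (1 + 0.02 − 0.85)/(1.5 − 0.85) = 0.1700/0.6500 = 0.2615
Terminal stock prices: S_u = 127.5, S_d = 72.25
Terminal payoffs (S − K): max(19.5, 0) = 19.5, max(-35.75, 0) = 0
Node 0 (S = 85): V_0 = 1/1.02·[0.2615·19.5000 + 0.7385·0.0000] = 5.0000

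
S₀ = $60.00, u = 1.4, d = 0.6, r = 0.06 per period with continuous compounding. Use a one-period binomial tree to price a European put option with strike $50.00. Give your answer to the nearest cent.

$5.57

Risk-neutral probability p = (e^0.06 − 0.6)/(1.4 − 0.6) = 0.4618/0.8000 = 0.5773
Terminal stock prices: S_u = 84, S_d = 36
Terminal payoffs (K − S): max(-34, 0) = 0, max(14, 0) = 14
Node 0 (S = 60): V_0 = e^(−0.06)·[0.5773·0.0000 + 0.4227·14.0000] = 5.5732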